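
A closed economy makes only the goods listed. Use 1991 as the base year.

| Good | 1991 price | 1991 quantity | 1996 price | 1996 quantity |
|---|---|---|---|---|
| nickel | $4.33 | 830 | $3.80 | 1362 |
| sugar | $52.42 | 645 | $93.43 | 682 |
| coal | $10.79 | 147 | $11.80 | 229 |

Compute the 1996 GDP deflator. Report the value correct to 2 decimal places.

162.28

Nominal GDP 1996 = 3.80·1362 + 93.43·682 + 11.80·229 = 71597.06.
Real GDP 1996 (at 1991 prices) = 4.33·1362 + 52.42·682 + 10.79·229 = 44118.81.
Deflator = Nominal/Real × 100 = 71597.06/44118.81 × 100 = 162.282.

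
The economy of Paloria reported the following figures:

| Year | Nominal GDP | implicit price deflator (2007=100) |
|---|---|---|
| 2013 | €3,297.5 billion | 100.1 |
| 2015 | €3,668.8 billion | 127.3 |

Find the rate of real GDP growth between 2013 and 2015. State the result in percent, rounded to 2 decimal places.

-12.51%

Deflate each year: 2013 → 3297.5/1.001 = 3294.21; 2015 → 3668.8/1.273 = 2882.01.
So real GDP changed by 2882.01/3294.21 − 1 = -0.1251, i.e. -12.51%.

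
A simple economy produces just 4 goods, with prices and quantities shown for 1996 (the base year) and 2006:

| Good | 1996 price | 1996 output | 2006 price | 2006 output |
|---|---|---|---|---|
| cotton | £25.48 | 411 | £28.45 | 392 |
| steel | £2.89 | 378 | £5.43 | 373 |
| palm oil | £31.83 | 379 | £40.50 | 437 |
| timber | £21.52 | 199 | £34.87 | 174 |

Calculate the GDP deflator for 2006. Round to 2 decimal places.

128.63

Nominal GDP 2006 = 28.45·392 + 5.43·373 + 40.50·437 + 34.87·174 = 36943.67.
Real GDP 2006 (at 1996 prices) = 25.48·392 + 2.89·373 + 31.83·437 + 21.52·174 = 28720.32.
Deflator = Nominal/Real × 100 = 36943.67/28720.32 × 100 = 128.633.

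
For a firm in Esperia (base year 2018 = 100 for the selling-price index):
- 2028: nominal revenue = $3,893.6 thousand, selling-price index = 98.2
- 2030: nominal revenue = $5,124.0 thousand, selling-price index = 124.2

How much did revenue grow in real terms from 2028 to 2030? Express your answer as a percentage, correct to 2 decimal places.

Deflate each year: 2028 → 3893.6/0.982 = 3964.97; 2030 → 5124.0/1.242 = 4125.60.
So real revenue changed by 4125.60/3964.97 − 1 = 0.0405, i.e. 4.05%.

4.05%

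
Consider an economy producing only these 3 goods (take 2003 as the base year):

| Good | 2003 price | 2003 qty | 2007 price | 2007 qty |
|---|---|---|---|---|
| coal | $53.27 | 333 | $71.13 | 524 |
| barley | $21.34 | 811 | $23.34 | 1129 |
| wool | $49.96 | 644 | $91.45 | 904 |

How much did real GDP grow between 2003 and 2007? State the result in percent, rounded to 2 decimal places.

Real GDP 2003 = Nominal GDP 2003 = 53.27·333 + 21.34·811 + 49.96·644 = 67219.89.
Real GDP 2007 (at 2003 prices) = 53.27·524 + 21.34·1129 + 49.96·904 = 97170.18.
Real growth = 97170.18/67219.89 − 1 = 0.4456.

44.56%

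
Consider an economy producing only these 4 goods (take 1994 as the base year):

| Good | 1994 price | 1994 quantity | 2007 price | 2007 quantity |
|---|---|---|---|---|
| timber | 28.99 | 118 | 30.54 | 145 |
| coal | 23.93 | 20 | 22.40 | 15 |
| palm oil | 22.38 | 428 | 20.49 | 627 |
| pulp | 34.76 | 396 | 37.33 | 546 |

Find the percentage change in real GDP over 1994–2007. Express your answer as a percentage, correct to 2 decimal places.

Real GDP 1994 = Nominal GDP 1994 = 28.99·118 + 23.93·20 + 22.38·428 + 34.76·396 = 27243.02.
Real GDP 2007 (at 1994 prices) = 28.99·145 + 23.93·15 + 22.38·627 + 34.76·546 = 37573.72.
Real growth = 37573.72/27243.02 − 1 = 0.3792.

37.92%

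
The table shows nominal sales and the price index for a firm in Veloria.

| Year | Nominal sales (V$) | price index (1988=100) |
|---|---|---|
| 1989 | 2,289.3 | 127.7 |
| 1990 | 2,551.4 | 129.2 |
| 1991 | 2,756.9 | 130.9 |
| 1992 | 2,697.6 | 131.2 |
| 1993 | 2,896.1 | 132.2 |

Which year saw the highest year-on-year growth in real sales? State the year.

1990

1990: real = 2551.4/1.292 = 1974.77; growth vs 1989 (1792.72) = 10.15%.
1991: real = 2756.9/1.309 = 2106.11; growth vs 1990 (1974.77) = 6.65%.
1992: real = 2697.6/1.312 = 2056.10; growth vs 1991 (2106.11) = -2.37%.
1993: real = 2896.1/1.322 = 2190.70; growth vs 1992 (2056.10) = 6.55%.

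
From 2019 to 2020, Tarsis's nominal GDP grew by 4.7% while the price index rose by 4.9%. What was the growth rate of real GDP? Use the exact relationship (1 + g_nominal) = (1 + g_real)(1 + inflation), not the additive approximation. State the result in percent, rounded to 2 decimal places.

-0.19%

(1 + g_nom) = (1 + g_real)(1 + π), so g_real = 1.0470 / 1.0490 − 1 = -0.00191.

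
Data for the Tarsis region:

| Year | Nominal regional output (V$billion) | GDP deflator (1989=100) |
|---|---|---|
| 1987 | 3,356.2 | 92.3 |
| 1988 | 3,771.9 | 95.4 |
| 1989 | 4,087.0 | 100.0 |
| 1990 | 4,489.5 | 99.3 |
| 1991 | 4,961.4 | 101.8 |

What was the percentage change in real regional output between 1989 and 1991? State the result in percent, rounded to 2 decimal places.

19.25%

Real regional output 1989 = 4087.0/1.000 = 4087.00.
Real regional output 1991 = 4961.4/1.018 = 4873.67.
Change = 4873.67/4087.00 − 1 = 0.1925.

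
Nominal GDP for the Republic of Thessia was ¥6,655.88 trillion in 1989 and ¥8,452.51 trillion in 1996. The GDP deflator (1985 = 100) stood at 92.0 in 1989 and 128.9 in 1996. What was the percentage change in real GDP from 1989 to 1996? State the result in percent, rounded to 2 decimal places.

Real GDP 1989 = 6655.88 / 0.920 = 7234.65.
Real GDP 1996 = 8452.51 / 1.289 = 6557.42.
Real growth = 6557.42 / 7234.65 − 1 = -0.0936.

-9.36%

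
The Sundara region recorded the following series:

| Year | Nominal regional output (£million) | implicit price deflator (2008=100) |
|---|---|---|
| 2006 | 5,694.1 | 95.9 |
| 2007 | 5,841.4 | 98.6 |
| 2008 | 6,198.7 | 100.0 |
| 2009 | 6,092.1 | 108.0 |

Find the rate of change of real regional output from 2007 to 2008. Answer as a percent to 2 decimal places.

4.63%

Real regional output 2007 = 5841.4/0.986 = 5924.34.
Real regional output 2008 = 6198.7/1.000 = 6198.70.
Change = 6198.70/5924.34 − 1 = 0.0463.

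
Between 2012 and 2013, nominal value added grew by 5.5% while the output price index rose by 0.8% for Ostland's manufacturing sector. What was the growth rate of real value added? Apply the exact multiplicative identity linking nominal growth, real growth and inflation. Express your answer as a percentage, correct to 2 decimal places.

4.66%

(1 + g_nom) = (1 + g_real)(1 + π), so g_real = 1.0550 / 1.0080 − 1 = 0.04663.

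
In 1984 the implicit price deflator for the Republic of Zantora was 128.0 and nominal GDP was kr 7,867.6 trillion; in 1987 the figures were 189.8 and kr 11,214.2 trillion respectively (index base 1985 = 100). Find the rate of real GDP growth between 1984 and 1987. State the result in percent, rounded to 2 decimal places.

Real GDP 1984 = 7867.6 / 1.280 = 6146.56.
Real GDP 1987 = 11214.2 / 1.898 = 5908.43.
Real growth = 5908.43 / 6146.56 − 1 = -0.0387.

-3.87%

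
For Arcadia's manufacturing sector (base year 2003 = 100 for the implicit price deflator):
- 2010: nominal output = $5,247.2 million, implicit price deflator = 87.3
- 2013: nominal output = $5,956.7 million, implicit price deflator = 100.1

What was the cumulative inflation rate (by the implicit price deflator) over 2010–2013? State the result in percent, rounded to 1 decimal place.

14.7%

Price-level change = 100.1 / 87.3 − 1 = 0.1466.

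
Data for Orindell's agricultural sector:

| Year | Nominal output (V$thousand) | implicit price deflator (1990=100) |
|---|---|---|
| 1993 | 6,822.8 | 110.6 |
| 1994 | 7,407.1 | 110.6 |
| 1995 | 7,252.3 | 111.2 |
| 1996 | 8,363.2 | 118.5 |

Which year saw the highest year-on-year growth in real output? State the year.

1994: real = 7407.1/1.106 = 6697.20; growth vs 1993 (6168.90) = 8.56%.
1995: real = 7252.3/1.112 = 6521.85; growth vs 1994 (6697.20) = -2.62%.
1996: real = 8363.2/1.185 = 7057.55; growth vs 1995 (6521.85) = 8.21%.

1994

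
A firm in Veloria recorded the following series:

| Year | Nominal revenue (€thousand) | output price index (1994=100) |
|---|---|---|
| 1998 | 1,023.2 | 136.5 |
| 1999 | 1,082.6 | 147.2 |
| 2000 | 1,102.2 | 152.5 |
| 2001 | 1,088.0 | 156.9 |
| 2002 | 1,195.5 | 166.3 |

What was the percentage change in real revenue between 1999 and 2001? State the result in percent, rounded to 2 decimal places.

Real revenue 1999 = 1082.6/1.472 = 735.46.
Real revenue 2001 = 1088.0/1.569 = 693.44.
Change = 693.44/735.46 − 1 = -0.0571.

-5.71%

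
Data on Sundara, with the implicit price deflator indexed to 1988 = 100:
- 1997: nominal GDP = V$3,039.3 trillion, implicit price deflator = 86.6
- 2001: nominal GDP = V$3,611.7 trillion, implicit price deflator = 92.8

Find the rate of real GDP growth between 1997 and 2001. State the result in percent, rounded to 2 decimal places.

Deflate each year: 1997 → 3039.3/0.866 = 3509.58; 2001 → 3611.7/0.928 = 3891.92.
So real GDP changed by 3891.92/3509.58 − 1 = 0.1089, i.e. 10.89%.

10.89%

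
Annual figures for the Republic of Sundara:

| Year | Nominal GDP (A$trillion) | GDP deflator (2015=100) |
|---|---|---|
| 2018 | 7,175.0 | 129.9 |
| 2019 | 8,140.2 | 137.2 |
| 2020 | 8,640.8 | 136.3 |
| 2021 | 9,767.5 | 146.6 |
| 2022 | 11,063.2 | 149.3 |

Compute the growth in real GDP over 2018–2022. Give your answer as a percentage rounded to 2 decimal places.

Real GDP 2018 = 7175.0/1.299 = 5523.48.
Real GDP 2022 = 11063.2/1.493 = 7410.05.
Change = 7410.05/5523.48 − 1 = 0.3416.

34.16%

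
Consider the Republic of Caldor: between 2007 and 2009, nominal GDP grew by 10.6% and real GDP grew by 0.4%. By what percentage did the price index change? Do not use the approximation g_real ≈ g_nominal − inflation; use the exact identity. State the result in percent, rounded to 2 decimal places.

(1 + g_nom) = (1 + g_real)(1 + π), so π = 1.1060 / 1.0040 − 1 = 0.10159.

10.16%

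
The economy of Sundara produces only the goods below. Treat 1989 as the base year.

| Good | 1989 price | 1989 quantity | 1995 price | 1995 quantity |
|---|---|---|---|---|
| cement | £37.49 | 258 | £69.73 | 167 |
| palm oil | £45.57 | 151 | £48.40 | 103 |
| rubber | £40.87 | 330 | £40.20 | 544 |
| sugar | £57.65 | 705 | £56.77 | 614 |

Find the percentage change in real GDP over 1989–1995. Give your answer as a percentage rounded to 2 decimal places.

Real GDP 1989 = Nominal GDP 1989 = 37.49·258 + 45.57·151 + 40.87·330 + 57.65·705 = 70683.84.
Real GDP 1995 (at 1989 prices) = 37.49·167 + 45.57·103 + 40.87·544 + 57.65·614 = 68584.92.
Real growth = 68584.92/70683.84 − 1 = -0.0297.

-2.97%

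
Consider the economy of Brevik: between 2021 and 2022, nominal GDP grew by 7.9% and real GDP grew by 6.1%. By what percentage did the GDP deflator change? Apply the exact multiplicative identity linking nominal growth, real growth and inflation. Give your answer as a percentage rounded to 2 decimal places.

(1 + g_nom) = (1 + g_real)(1 + π), so π = 1.0790 / 1.0610 − 1 = 0.01697.

1.70%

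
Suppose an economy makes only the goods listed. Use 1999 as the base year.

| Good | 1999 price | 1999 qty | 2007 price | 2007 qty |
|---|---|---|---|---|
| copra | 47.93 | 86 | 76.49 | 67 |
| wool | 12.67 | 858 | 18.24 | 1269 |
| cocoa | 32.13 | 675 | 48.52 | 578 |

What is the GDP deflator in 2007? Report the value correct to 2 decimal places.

Nominal GDP 2007 = 76.49·67 + 18.24·1269 + 48.52·578 = 56315.95.
Real GDP 2007 (at 1999 prices) = 47.93·67 + 12.67·1269 + 32.13·578 = 37860.68.
Deflator = Nominal/Real × 100 = 56315.95/37860.68 × 100 = 148.745.

148.75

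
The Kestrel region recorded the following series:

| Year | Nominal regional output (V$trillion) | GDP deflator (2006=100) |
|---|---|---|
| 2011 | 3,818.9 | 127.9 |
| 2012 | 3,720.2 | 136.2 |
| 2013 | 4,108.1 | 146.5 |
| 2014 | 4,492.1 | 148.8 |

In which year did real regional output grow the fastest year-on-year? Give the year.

2014

2012: real = 3720.2/1.362 = 2731.42; growth vs 2011 (2985.85) = -8.52%.
2013: real = 4108.1/1.465 = 2804.16; growth vs 2012 (2731.42) = 2.66%.
2014: real = 4492.1/1.488 = 3018.88; growth vs 2013 (2804.16) = 7.66%.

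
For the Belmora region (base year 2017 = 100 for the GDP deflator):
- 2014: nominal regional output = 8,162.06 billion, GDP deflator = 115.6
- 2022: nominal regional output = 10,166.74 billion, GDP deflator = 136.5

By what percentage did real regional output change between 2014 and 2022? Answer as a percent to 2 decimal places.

5.49%

Real regional output 2014 = 8162.06 / 1.156 = 7060.61.
Real regional output 2022 = 10166.74 / 1.365 = 7448.16.
Real growth = 7448.16 / 7060.61 − 1 = 0.0549.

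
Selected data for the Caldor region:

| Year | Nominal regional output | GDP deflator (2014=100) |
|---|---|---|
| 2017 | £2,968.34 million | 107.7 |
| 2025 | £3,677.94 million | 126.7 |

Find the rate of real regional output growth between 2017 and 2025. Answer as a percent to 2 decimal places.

5.32%

Real regional output 2017 = 2968.34 / 1.077 = 2756.12.
Real regional output 2025 = 3677.94 / 1.267 = 2902.87.
Real growth = 2902.87 / 2756.12 − 1 = 0.0532.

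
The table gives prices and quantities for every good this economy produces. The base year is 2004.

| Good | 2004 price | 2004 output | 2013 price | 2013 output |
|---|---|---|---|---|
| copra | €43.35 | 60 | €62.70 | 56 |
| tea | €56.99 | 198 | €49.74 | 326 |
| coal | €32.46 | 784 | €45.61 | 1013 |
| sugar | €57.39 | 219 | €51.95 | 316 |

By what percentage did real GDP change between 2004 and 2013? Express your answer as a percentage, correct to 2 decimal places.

Real GDP 2004 = Nominal GDP 2004 = 43.35·60 + 56.99·198 + 32.46·784 + 57.39·219 = 51902.07.
Real GDP 2013 (at 2004 prices) = 43.35·56 + 56.99·326 + 32.46·1013 + 57.39·316 = 72023.56.
Real growth = 72023.56/51902.07 − 1 = 0.3877.

38.77%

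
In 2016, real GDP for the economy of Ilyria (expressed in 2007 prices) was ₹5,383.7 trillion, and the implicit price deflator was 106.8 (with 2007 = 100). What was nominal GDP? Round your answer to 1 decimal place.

₹5,749.8 trillion

Nominal GDP = Real × (implicit price deflator/100) = 5383.7 × 1.068 = 5749.79.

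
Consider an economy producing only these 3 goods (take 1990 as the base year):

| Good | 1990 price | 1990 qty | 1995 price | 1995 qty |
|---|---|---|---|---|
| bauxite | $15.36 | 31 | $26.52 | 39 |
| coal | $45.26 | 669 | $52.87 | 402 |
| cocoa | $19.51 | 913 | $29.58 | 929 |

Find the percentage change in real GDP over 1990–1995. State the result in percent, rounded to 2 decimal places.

-23.99%

Real GDP 1990 = Nominal GDP 1990 = 15.36·31 + 45.26·669 + 19.51·913 = 48567.73.
Real GDP 1995 (at 1990 prices) = 15.36·39 + 45.26·402 + 19.51·929 = 36918.35.
Real growth = 36918.35/48567.73 − 1 = -0.2399.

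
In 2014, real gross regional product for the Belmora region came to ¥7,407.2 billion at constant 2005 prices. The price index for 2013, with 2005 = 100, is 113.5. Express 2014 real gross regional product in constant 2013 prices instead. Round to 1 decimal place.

Real gross regional product in 2013 prices = Real gross regional product in 2005 prices × (P_2013/P_2005) = 7407.2 × 1.135 = 8407.17.

¥8,407.2 billion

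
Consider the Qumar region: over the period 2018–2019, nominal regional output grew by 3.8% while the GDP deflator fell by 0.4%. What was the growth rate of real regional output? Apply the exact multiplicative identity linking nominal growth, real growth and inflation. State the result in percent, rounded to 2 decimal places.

4.22%

(1 + g_nom) = (1 + g_real)(1 + π), so g_real = 1.0380 / 0.9960 − 1 = 0.04217.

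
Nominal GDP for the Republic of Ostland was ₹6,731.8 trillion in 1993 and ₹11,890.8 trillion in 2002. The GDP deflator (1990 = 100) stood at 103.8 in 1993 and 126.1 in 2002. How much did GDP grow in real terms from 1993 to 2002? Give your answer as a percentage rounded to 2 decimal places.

45.40%

Deflate each year: 1993 → 6731.8/1.038 = 6485.36; 2002 → 11890.8/1.261 = 9429.66.
So real GDP changed by 9429.66/6485.36 − 1 = 0.4540, i.e. 45.40%.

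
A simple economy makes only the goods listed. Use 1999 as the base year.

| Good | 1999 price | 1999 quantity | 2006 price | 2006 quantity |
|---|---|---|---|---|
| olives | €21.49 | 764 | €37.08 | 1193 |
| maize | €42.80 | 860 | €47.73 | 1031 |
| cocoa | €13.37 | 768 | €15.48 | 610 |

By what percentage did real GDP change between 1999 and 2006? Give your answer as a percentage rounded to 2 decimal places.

22.72%

Real GDP 1999 = Nominal GDP 1999 = 21.49·764 + 42.80·860 + 13.37·768 = 63494.52.
Real GDP 2006 (at 1999 prices) = 21.49·1193 + 42.80·1031 + 13.37·610 = 77920.07.
Real growth = 77920.07/63494.52 − 1 = 0.2272.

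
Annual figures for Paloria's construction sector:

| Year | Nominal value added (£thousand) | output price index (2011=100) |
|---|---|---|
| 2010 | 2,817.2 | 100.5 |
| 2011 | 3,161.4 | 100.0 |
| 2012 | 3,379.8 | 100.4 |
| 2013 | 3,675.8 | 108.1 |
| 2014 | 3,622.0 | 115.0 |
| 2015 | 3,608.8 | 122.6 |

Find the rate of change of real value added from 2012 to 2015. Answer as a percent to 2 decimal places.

Real value added 2012 = 3379.8/1.004 = 3366.33.
Real value added 2015 = 3608.8/1.226 = 2943.56.
Change = 2943.56/3366.33 − 1 = -0.1256.

-12.56%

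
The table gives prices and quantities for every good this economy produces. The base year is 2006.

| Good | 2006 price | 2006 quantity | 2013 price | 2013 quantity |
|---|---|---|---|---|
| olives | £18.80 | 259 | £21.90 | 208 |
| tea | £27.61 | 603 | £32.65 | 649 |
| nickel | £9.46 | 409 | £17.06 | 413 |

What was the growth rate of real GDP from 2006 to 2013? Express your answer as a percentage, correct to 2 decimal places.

Real GDP 2006 = Nominal GDP 2006 = 18.80·259 + 27.61·603 + 9.46·409 = 25387.17.
Real GDP 2013 (at 2006 prices) = 18.80·208 + 27.61·649 + 9.46·413 = 25736.27.
Real growth = 25736.27/25387.17 − 1 = 0.0138.

1.38%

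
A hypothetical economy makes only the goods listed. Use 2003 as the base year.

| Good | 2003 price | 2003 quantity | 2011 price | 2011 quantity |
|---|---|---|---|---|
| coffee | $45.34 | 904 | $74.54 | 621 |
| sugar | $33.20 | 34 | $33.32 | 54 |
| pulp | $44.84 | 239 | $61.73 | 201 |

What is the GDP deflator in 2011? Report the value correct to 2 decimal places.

Nominal GDP 2011 = 74.54·621 + 33.32·54 + 61.73·201 = 60496.35.
Real GDP 2011 (at 2003 prices) = 45.34·621 + 33.20·54 + 44.84·201 = 38961.78.
Deflator = Nominal/Real × 100 = 60496.35/38961.78 × 100 = 155.271.

155.27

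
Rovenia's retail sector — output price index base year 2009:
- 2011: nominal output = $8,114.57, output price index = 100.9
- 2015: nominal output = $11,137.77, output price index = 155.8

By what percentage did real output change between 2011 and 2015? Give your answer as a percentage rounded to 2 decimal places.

-11.11%

Deflate each year: 2011 → 8114.57/1.009 = 8042.19; 2015 → 11137.77/1.558 = 7148.76.
So real output changed by 7148.76/8042.19 − 1 = -0.1111, i.e. -11.11%.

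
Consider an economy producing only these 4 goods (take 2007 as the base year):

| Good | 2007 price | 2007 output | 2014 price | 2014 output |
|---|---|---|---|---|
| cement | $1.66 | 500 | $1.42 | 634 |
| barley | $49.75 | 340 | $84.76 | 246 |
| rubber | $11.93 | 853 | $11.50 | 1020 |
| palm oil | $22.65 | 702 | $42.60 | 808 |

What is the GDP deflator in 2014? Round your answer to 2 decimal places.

155.17

Nominal GDP 2014 = 1.42·634 + 84.76·246 + 11.50·1020 + 42.60·808 = 67902.04.
Real GDP 2014 (at 2007 prices) = 1.66·634 + 49.75·246 + 11.93·1020 + 22.65·808 = 43760.74.
Deflator = Nominal/Real × 100 = 67902.04/43760.74 × 100 = 155.167.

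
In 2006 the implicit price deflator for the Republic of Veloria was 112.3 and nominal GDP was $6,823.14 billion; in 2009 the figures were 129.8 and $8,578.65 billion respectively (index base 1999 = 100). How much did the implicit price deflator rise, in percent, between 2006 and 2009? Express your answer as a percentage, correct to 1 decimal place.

Price-level change = 129.8 / 112.3 − 1 = 0.1558.

15.6%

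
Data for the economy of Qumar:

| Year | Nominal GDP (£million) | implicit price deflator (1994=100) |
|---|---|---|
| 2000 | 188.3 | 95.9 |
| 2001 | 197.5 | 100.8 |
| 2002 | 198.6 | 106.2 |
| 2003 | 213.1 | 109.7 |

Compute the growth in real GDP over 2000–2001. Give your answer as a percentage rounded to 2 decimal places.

-0.21%

Real GDP 2000 = 188.3/0.959 = 196.35.
Real GDP 2001 = 197.5/1.008 = 195.93.
Change = 195.93/196.35 − 1 = -0.0021.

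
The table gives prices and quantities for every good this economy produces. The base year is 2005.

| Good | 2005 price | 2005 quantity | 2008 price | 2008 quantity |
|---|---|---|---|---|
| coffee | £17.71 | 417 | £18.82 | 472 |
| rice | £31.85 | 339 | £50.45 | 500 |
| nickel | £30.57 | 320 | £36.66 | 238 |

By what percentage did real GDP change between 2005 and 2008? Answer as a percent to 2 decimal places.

Real GDP 2005 = Nominal GDP 2005 = 17.71·417 + 31.85·339 + 30.57·320 = 27964.62.
Real GDP 2008 (at 2005 prices) = 17.71·472 + 31.85·500 + 30.57·238 = 31559.78.
Real growth = 31559.78/27964.62 − 1 = 0.1286.

12.86%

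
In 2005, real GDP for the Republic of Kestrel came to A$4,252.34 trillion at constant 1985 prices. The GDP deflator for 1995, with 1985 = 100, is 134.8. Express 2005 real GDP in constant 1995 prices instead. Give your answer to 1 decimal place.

A$5,732.2 trillion

Real GDP in 1995 prices = Real GDP in 1985 prices × (P_1995/P_1985) = 4252.34 × 1.348 = 5732.15.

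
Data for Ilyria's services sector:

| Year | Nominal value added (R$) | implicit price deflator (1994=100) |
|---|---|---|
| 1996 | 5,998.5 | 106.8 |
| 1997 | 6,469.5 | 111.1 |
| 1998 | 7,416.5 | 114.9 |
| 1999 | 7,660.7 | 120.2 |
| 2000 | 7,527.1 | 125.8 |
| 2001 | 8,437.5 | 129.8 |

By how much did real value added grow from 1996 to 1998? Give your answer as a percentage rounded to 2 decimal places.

Real value added 1996 = 5998.5/1.068 = 5616.57.
Real value added 1998 = 7416.5/1.149 = 6454.74.
Change = 6454.74/5616.57 − 1 = 0.1492.

14.92%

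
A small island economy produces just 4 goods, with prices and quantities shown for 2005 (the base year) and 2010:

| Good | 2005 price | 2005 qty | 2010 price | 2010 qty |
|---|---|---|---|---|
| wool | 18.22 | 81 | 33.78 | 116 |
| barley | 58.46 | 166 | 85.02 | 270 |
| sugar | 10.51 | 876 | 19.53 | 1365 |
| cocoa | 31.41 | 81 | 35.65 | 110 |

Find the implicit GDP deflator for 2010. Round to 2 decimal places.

Nominal GDP 2010 = 33.78·116 + 85.02·270 + 19.53·1365 + 35.65·110 = 57453.83.
Real GDP 2010 (at 2005 prices) = 18.22·116 + 58.46·270 + 10.51·1365 + 31.41·110 = 35698.97.
Deflator = Nominal/Real × 100 = 57453.83/35698.97 × 100 = 160.940.

160.94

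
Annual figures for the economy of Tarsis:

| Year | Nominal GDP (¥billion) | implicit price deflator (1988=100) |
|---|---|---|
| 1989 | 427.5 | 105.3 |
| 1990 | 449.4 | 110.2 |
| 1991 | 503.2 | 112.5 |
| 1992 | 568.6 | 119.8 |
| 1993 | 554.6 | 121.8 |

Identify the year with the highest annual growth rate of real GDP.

1990: real = 449.4/1.102 = 407.80; growth vs 1989 (405.98) = 0.45%.
1991: real = 503.2/1.125 = 447.29; growth vs 1990 (407.80) = 9.68%.
1992: real = 568.6/1.198 = 474.62; growth vs 1991 (447.29) = 6.11%.
1993: real = 554.6/1.218 = 455.34; growth vs 1992 (474.62) = -4.06%.

1991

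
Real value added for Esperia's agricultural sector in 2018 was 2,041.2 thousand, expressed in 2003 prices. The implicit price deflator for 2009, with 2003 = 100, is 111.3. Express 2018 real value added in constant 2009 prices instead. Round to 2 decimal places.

Real value added in 2009 prices = Real value added in 2003 prices × (P_2009/P_2003) = 2041.2 × 1.113 = 2271.86.

2,271.86 thousand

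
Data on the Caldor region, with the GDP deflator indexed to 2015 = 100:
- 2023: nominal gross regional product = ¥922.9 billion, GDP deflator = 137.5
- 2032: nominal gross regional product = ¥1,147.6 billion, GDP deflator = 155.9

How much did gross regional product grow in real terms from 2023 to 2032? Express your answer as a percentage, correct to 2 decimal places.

9.67%

Deflate each year: 2023 → 922.9/1.375 = 671.20; 2032 → 1147.6/1.559 = 736.11.
So real gross regional product changed by 736.11/671.20 − 1 = 0.0967, i.e. 9.67%.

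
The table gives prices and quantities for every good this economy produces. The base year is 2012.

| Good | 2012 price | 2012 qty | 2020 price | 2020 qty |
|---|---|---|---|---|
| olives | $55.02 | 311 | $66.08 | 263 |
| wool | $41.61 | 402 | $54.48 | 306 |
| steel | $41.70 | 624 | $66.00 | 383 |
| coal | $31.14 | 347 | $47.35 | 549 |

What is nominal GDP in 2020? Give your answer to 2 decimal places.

Nominal GDP 2020 = Σ (p_2020 × q_2020) = 66.08·263 + 54.48·306 + 66.00·383 + 47.35·549 = 85323.07.

$85323.07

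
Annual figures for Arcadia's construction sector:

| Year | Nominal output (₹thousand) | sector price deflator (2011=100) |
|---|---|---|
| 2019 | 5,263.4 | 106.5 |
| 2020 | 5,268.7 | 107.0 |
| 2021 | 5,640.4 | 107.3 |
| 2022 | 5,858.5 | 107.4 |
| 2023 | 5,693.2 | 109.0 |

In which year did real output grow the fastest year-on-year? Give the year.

2021

2020: real = 5268.7/1.070 = 4924.02; growth vs 2019 (4942.16) = -0.37%.
2021: real = 5640.4/1.073 = 5256.66; growth vs 2020 (4924.02) = 6.76%.
2022: real = 5858.5/1.074 = 5454.84; growth vs 2021 (5256.66) = 3.77%.
2023: real = 5693.2/1.090 = 5223.12; growth vs 2022 (5454.84) = -4.25%.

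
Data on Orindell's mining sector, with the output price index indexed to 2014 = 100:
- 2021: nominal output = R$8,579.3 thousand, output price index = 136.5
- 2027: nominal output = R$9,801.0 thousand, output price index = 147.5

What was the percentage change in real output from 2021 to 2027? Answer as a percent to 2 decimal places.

5.72%

Real output 2021 = 8579.3 / 1.365 = 6285.20.
Real output 2027 = 9801.0 / 1.475 = 6644.75.
Real growth = 6644.75 / 6285.20 − 1 = 0.0572.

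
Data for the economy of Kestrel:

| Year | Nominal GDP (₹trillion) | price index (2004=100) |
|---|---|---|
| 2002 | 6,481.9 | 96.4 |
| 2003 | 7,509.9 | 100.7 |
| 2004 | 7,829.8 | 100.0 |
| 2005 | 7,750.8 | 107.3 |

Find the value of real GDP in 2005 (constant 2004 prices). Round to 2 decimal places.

₹7,223.49 trillion

Real GDP 2005 = 7750.8 / 1.073 = 7223.49.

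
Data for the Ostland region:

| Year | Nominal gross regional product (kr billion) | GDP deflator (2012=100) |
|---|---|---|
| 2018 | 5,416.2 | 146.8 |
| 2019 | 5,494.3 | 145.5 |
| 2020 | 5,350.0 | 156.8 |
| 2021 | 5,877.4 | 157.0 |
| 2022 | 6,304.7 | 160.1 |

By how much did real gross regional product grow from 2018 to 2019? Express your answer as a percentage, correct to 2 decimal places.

2.35%

Real gross regional product 2018 = 5416.2/1.468 = 3689.51.
Real gross regional product 2019 = 5494.3/1.455 = 3776.15.
Change = 3776.15/3689.51 − 1 = 0.0235.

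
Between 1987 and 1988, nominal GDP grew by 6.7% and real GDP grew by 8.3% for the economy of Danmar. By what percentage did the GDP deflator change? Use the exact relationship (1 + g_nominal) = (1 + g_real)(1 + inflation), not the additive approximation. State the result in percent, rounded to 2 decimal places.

(1 + g_nom) = (1 + g_real)(1 + π), so π = 1.0670 / 1.0830 − 1 = -0.01477.

-1.48%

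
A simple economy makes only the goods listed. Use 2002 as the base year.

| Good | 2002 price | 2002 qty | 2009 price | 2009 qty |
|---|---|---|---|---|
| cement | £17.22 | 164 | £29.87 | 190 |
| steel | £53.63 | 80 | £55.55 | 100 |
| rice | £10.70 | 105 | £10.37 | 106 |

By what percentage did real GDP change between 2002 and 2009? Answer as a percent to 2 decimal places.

18.58%

Real GDP 2002 = Nominal GDP 2002 = 17.22·164 + 53.63·80 + 10.70·105 = 8237.98.
Real GDP 2009 (at 2002 prices) = 17.22·190 + 53.63·100 + 10.70·106 = 9769.00.
Real growth = 9769.00/8237.98 − 1 = 0.1858.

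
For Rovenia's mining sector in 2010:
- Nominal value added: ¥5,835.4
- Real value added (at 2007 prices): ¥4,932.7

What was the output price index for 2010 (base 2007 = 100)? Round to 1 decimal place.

118.3

output price index = (Nominal / Real) × 100 = 5835.4 / 4932.7 × 100 = 118.30.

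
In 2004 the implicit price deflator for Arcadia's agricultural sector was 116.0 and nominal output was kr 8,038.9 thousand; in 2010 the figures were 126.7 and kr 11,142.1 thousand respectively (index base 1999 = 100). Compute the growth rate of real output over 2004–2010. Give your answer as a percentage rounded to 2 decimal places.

26.90%

Deflate each year: 2004 → 8038.9/1.160 = 6930.09; 2010 → 11142.1/1.267 = 8794.08.
So real output changed by 8794.08/6930.09 − 1 = 0.2690, i.e. 26.90%.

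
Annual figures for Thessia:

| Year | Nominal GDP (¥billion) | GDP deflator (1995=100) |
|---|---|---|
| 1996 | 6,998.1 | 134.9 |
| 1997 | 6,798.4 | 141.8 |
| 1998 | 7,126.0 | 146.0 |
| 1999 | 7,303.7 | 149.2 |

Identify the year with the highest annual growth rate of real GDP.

1998

1997: real = 6798.4/1.418 = 4794.36; growth vs 1996 (5187.62) = -7.58%.
1998: real = 7126.0/1.460 = 4880.82; growth vs 1997 (4794.36) = 1.80%.
1999: real = 7303.7/1.492 = 4895.24; growth vs 1998 (4880.82) = 0.30%.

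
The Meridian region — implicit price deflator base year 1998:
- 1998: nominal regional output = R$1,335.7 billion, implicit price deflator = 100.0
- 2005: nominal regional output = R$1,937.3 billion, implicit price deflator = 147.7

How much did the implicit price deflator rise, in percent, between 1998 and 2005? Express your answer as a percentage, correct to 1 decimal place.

Price-level change = 147.7 / 100.0 − 1 = 0.4770.

47.7%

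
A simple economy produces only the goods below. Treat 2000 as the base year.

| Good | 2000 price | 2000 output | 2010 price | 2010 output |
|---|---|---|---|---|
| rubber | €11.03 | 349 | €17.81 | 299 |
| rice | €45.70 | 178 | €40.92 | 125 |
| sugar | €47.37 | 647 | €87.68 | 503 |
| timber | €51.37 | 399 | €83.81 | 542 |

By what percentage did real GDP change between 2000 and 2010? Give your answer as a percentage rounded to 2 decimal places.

Real GDP 2000 = Nominal GDP 2000 = 11.03·349 + 45.70·178 + 47.37·647 + 51.37·399 = 63129.09.
Real GDP 2010 (at 2000 prices) = 11.03·299 + 45.70·125 + 47.37·503 + 51.37·542 = 60680.12.
Real growth = 60680.12/63129.09 − 1 = -0.0388.

-3.88%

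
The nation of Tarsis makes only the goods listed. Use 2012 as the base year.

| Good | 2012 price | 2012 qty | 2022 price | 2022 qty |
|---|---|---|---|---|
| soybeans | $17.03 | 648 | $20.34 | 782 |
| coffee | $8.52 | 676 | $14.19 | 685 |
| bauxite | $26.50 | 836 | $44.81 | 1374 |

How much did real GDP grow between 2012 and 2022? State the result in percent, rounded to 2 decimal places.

42.66%

Real GDP 2012 = Nominal GDP 2012 = 17.03·648 + 8.52·676 + 26.50·836 = 38948.96.
Real GDP 2022 (at 2012 prices) = 17.03·782 + 8.52·685 + 26.50·1374 = 55564.66.
Real growth = 55564.66/38948.96 − 1 = 0.4266.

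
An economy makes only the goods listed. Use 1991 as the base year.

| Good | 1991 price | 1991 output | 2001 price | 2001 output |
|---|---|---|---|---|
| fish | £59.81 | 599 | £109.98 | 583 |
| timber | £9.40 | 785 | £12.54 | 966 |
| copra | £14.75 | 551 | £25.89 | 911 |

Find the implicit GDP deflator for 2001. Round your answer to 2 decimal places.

173.94

Nominal GDP 2001 = 109.98·583 + 12.54·966 + 25.89·911 = 99817.77.
Real GDP 2001 (at 1991 prices) = 59.81·583 + 9.40·966 + 14.75·911 = 57386.88.
Deflator = Nominal/Real × 100 = 99817.77/57386.88 × 100 = 173.938.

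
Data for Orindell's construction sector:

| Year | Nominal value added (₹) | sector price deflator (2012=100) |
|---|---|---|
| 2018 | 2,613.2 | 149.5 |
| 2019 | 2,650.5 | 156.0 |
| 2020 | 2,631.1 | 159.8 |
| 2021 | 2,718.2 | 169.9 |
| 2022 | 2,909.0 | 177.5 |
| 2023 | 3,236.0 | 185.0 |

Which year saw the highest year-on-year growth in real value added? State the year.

2023

2019: real = 2650.5/1.560 = 1699.04; growth vs 2018 (1747.96) = -2.80%.
2020: real = 2631.1/1.598 = 1646.50; growth vs 2019 (1699.04) = -3.09%.
2021: real = 2718.2/1.699 = 1599.88; growth vs 2020 (1646.50) = -2.83%.
2022: real = 2909.0/1.775 = 1638.87; growth vs 2021 (1599.88) = 2.44%.
2023: real = 3236.0/1.850 = 1749.19; growth vs 2022 (1638.87) = 6.73%.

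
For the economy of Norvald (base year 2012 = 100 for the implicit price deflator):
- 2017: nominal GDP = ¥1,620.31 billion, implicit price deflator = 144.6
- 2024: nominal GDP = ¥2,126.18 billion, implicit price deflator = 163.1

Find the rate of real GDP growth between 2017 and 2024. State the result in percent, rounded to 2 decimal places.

Deflate each year: 2017 → 1620.31/1.446 = 1120.55; 2024 → 2126.18/1.631 = 1303.61.
So real GDP changed by 1303.61/1120.55 − 1 = 0.1634, i.e. 16.34%.

16.34%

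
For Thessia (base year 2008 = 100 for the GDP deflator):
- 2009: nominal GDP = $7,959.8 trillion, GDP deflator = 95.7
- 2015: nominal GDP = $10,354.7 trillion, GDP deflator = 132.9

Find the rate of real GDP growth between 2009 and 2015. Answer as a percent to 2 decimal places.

-6.33%

Real GDP 2009 = 7959.8 / 0.957 = 8317.45.
Real GDP 2015 = 10354.7 / 1.329 = 7791.35.
Real growth = 7791.35 / 8317.45 − 1 = -0.0633.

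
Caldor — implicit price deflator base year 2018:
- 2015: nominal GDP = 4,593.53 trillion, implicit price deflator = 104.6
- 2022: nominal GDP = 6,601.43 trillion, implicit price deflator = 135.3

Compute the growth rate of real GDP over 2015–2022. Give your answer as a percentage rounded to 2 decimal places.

Real GDP 2015 = 4593.53 / 1.046 = 4391.52.
Real GDP 2022 = 6601.43 / 1.353 = 4879.11.
Real growth = 4879.11 / 4391.52 − 1 = 0.1110.

11.10%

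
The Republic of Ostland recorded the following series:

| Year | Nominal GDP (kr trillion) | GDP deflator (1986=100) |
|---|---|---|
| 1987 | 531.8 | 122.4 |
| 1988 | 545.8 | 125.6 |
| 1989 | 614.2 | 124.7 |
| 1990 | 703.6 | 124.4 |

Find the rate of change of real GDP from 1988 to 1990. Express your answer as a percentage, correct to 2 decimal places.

30.16%

Real GDP 1988 = 545.8/1.256 = 434.55.
Real GDP 1990 = 703.6/1.244 = 565.59.
Change = 565.59/434.55 − 1 = 0.3016.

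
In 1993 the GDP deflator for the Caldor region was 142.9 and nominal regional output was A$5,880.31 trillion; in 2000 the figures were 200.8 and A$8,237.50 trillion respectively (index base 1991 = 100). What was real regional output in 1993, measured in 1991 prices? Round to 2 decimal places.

Real regional output = Nominal / (GDP deflator/100) = 5880.31 / 1.429 = 4114.98.

A$4,114.98 trillion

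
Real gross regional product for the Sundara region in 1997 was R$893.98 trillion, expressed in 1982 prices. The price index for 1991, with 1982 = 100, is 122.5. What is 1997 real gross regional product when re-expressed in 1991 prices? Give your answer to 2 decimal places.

Real gross regional product in 1991 prices = Real gross regional product in 1982 prices × (P_1991/P_1982) = 893.98 × 1.225 = 1095.13.

R$1,095.13 trillion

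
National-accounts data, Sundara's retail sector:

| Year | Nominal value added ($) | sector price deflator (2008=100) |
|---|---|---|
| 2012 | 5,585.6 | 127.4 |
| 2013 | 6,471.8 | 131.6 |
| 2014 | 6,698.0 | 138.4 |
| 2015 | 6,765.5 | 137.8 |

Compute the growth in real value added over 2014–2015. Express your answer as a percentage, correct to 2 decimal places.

1.45%

Real value added 2014 = 6698.0/1.384 = 4839.60.
Real value added 2015 = 6765.5/1.378 = 4909.65.
Change = 4909.65/4839.60 − 1 = 0.0145.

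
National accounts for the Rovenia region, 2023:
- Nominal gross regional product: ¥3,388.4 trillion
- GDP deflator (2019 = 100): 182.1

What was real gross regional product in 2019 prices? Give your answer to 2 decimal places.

¥1,860.74 trillion

Real gross regional product = Nominal / (GDP deflator/100) = 3388.4 / 1.821 = 1860.74.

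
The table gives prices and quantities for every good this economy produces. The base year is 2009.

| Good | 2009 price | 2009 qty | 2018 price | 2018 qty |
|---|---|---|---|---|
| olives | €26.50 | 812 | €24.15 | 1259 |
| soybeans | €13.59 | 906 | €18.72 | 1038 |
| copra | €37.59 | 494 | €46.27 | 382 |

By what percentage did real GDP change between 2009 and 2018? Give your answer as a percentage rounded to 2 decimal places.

Real GDP 2009 = Nominal GDP 2009 = 26.50·812 + 13.59·906 + 37.59·494 = 52400.00.
Real GDP 2018 (at 2009 prices) = 26.50·1259 + 13.59·1038 + 37.59·382 = 61829.30.
Real growth = 61829.30/52400.00 − 1 = 0.1799.

17.99%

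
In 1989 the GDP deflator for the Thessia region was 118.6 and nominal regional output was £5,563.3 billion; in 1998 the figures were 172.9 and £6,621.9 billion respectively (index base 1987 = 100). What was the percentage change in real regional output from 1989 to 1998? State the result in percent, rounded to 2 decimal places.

Deflate each year: 1989 → 5563.3/1.186 = 4690.81; 1998 → 6621.9/1.729 = 3829.90.
So real regional output changed by 3829.90/4690.81 − 1 = -0.1835, i.e. -18.35%.

-18.35%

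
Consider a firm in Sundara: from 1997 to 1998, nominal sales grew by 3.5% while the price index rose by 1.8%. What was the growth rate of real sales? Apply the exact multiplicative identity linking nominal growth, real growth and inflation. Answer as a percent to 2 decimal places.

(1 + g_nom) = (1 + g_real)(1 + π), so g_real = 1.0350 / 1.0180 − 1 = 0.01670.

1.67%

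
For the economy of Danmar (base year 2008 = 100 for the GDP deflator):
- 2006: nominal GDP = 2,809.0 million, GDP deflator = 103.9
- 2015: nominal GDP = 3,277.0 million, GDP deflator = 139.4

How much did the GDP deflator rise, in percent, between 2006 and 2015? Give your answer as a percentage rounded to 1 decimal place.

34.2%

Price-level change = 139.4 / 103.9 − 1 = 0.3417.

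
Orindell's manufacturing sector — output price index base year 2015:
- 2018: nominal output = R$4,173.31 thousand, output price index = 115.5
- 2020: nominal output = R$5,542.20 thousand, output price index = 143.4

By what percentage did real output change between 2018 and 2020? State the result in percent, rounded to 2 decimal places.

6.96%

Real output 2018 = 4173.31 / 1.155 = 3613.26.
Real output 2020 = 5542.20 / 1.434 = 3864.85.
Real growth = 3864.85 / 3613.26 − 1 = 0.0696.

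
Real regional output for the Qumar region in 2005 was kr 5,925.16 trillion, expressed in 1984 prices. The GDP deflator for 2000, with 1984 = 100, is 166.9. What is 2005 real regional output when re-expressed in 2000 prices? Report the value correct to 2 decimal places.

kr 9,889.09 trillion

Real regional output in 2000 prices = Real regional output in 1984 prices × (P_2000/P_1984) = 5925.16 × 1.669 = 9889.09.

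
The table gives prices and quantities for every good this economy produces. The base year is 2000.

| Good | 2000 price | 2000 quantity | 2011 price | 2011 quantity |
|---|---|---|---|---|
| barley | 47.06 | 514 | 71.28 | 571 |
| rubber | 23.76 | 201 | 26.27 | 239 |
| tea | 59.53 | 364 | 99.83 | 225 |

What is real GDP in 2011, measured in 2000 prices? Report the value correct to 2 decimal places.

Real GDP 2011 = Σ (p_2000 × q_2011) = 47.06·571 + 23.76·239 + 59.53·225 = 45944.15.

45944.15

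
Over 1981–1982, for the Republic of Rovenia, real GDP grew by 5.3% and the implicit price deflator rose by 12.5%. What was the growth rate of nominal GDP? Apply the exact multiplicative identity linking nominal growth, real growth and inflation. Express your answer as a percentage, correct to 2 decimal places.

(1 + g_nom) = (1 + g_real)(1 + π) = 1.0530 × 1.1250 = 1.18463.

18.46%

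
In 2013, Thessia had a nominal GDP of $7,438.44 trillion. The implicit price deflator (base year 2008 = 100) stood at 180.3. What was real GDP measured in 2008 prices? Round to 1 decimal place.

$4,125.6 trillion

Real GDP = Nominal / (implicit price deflator/100) = 7438.44 / 1.803 = 4125.59.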